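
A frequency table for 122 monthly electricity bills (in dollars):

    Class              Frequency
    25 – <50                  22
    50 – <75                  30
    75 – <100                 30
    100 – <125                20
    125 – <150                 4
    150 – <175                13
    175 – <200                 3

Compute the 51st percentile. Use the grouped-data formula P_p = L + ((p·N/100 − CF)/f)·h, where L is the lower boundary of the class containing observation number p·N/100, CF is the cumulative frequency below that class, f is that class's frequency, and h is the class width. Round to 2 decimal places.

N = 122; target position k = 51/100 · 122 = 62.22.
Cumulative frequencies: 22, 52, 82, 102, 106, 119, 122.
Observation 62.22 falls in the class 75 – <100.
L = 75, CF = 52, f = 30, h = 25.
P51 = 75 + ((62.22 − 52)/30)·25 = 75 + 8.51667 = 83.5167.

83.52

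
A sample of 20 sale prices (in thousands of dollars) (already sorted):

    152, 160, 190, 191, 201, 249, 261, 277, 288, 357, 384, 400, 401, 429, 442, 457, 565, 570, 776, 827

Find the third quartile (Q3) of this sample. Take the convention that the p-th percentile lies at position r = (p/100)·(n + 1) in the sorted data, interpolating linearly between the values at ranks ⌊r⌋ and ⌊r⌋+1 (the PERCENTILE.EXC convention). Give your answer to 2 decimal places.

453.25

n = 20.
r = (75/100)·(20 + 1) = 15.75.
Rank 15 is 442 and rank 16 is 457.
Interpolate: 442 + 0.75·(457 − 442) = 442 + 0.75·15 = 453.25.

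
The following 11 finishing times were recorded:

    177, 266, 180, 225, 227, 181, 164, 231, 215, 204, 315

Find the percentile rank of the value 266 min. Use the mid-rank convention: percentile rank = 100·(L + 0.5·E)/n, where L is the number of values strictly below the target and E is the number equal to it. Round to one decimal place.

86.4

Sorted: 164, 177, 180, 181, 204, 215, 225, 227, 231, 266, 315.
Count below 266: L = 9; count equal: E = 1; n = 11.
Percentile rank = 100·(9 + 0.5·1)/11 = 100·9.5/11 = 86.36.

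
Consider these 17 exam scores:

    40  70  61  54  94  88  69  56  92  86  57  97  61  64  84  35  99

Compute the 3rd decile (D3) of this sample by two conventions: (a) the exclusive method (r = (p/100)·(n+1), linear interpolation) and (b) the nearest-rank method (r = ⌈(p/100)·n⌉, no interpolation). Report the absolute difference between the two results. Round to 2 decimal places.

Sorted: 35, 40, 54, 56, 57, 61, 61, 64, 69, 70, 84, 86, 88, 92, 94, 97, 99.
n = 17.
(a) r = 5.4; between ranks 5 (57) and 6 (61): 58.6.
(b) the nearest-rank method: rank 6 → 61.
|58.6 − 61| = 2.4.

2.40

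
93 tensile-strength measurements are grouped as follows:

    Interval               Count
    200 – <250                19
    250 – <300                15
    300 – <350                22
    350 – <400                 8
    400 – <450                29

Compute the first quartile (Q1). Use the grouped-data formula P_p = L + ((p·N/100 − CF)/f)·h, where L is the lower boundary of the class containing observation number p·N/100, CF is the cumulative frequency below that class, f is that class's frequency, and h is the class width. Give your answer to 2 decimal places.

264.17

N = 93; target position k = 25/100 · 93 = 23.25.
Cumulative frequencies: 19, 34, 56, 64, 93.
Observation 23.25 falls in the class 250 – <300.
L = 250, CF = 19, f = 15, h = 50.
P25 = 250 + ((23.25 − 19)/15)·50 = 250 + 14.1667 = 264.167.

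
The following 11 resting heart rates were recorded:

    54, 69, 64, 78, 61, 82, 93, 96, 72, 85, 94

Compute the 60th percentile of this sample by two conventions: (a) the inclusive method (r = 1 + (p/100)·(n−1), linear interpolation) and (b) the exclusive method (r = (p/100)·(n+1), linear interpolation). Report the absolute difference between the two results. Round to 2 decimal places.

0.60

Sorted: 54, 61, 64, 69, 72, 78, 82, 85, 93, 94, 96.
n = 11.
(a) r = 7 → value at rank 7 = 82.
(b) r = 7.2; between ranks 7 (82) and 8 (85): 82.6.
|82 − 82.6| = 0.6.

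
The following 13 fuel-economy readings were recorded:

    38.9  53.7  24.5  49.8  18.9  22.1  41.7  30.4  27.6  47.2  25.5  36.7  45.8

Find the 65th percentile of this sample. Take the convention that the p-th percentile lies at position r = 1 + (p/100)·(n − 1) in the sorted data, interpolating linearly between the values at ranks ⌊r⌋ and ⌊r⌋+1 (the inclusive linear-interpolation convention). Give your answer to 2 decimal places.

41.14

Sorted: 18.9, 22.1, 24.5, 25.5, 27.6, 30.4, 36.7, 38.9, 41.7, 45.8, 47.2, 49.8, 53.7.
n = 13.
r = 1 + (65/100)·(13 − 1) = 1 + 7.8 = 8.8.
Rank 8 is 38.9 and rank 9 is 41.7.
Interpolate: 38.9 + 0.8·(41.7 − 38.9) = 38.9 + 0.8·2.8 = 41.14.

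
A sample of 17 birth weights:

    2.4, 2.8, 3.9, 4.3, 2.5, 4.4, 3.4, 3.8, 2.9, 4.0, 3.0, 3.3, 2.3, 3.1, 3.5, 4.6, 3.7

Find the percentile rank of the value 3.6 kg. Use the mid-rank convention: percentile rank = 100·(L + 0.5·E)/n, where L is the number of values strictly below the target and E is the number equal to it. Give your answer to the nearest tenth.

58.8

Sorted: 2.3, 2.4, 2.5, 2.8, 2.9, 3.0, 3.1, 3.3, 3.4, 3.5, 3.7, 3.8, 3.9, 4.0, 4.3, 4.4, 4.6.
Count below 3.6: L = 10; count equal: E = 0; n = 17.
Percentile rank = 100·(10 + 0.5·0)/17 = 100·10/17 = 58.82.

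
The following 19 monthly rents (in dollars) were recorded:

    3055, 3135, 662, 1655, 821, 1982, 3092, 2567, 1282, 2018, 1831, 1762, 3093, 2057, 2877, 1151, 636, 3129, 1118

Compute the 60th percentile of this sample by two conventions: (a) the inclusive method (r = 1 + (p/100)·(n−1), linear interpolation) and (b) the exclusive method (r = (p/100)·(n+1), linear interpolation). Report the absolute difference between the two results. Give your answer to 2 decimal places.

7.80

Sorted: 636, 662, 821, 1118, 1151, 1282, 1655, 1762, 1831, 1982, 2018, 2057, 2567, 2877, 3055, 3092, 3093, 3129, 3135.
n = 19.
(a) r = 11.8; between ranks 11 (2018) and 12 (2057): 2049.2.
(b) r = 12 → value at rank 12 = 2057.
|2049.2 − 2057| = 7.8.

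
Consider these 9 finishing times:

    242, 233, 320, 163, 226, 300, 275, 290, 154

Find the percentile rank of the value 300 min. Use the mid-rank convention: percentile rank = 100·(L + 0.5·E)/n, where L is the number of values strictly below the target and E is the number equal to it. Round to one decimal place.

83.3

Sorted: 154, 163, 226, 233, 242, 275, 290, 300, 320.
Count below 300: L = 7; count equal: E = 1; n = 9.
Percentile rank = 100·(7 + 0.5·1)/9 = 100·7.5/9 = 83.33.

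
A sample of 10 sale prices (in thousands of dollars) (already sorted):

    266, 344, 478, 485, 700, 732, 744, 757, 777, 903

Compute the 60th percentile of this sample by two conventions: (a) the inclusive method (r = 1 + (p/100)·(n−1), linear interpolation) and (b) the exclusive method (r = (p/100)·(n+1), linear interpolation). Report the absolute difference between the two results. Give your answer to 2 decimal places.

2.40

n = 10.
(a) r = 6.4; between ranks 6 (732) and 7 (744): 736.8.
(b) r = 6.6; between ranks 6 (732) and 7 (744): 739.2.
|736.8 − 739.2| = 2.4.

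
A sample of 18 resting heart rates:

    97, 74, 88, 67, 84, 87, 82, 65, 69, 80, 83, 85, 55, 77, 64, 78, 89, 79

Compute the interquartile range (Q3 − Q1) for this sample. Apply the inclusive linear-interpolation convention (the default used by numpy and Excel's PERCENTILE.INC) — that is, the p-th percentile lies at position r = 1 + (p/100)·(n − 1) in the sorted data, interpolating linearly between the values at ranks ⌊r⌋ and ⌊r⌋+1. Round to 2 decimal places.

14.50

Sorted: 55, 64, 65, 67, 69, 74, 77, 78, 79, 80, 82, 83, 84, 85, 87, 88, 89, 97.
n = 18.
P25: r = 5.25; ranks 5–6 are 69, 74; interpolating gives 70.25.
P75: r = 13.75; ranks 13–14 are 84, 85; interpolating gives 84.75.
Difference: 84.75 − 70.25 = 14.5.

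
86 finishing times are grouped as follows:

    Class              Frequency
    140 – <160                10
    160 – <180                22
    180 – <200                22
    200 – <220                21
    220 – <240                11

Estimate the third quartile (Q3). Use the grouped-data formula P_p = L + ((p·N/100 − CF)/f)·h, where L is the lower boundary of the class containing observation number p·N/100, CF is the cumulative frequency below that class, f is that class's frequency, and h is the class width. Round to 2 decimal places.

210.00

N = 86; target position k = 75/100 · 86 = 64.5.
Cumulative frequencies: 10, 32, 54, 75, 86.
Observation 64.5 falls in the class 200 – <220.
L = 200, CF = 54, f = 21, h = 20.
P75 = 200 + ((64.5 − 54)/21)·20 = 200 + 10 = 210.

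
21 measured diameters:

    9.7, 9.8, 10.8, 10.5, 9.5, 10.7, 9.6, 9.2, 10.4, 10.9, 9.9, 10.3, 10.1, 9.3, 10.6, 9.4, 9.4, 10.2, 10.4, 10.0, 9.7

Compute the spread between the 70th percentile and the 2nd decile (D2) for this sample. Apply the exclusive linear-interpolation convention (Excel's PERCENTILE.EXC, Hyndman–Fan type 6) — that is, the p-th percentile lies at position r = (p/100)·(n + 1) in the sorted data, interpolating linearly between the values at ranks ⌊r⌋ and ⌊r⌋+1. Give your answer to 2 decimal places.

Sorted: 9.2, 9.3, 9.4, 9.4, 9.5, 9.6, 9.7, 9.7, 9.8, 9.9, 10.0, 10.1, 10.2, 10.3, 10.4, 10.4, 10.5, 10.6, 10.7, 10.8, 10.9.
n = 21.
P20: r = 4.4; ranks 4–5 are 9.4, 9.5; interpolating gives 9.44.
P70: r = 15.4; ranks 15–16 are 10.4, 10.4; interpolating gives 10.4.
Difference: 10.4 − 9.44 = 0.96.

0.96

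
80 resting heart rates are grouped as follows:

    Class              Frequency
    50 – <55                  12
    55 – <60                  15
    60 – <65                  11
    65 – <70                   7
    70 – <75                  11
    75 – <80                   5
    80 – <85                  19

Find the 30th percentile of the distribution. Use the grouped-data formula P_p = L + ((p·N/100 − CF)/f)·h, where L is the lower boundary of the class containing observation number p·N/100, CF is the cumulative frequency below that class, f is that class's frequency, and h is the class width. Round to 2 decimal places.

59.00

N = 80; target position k = 30/100 · 80 = 24.
Cumulative frequencies: 12, 27, 38, 45, 56, 61, 80.
Observation 24 falls in the class 55 – <60.
L = 55, CF = 12, f = 15, h = 5.
P30 = 55 + ((24 − 12)/15)·5 = 55 + 4 = 59.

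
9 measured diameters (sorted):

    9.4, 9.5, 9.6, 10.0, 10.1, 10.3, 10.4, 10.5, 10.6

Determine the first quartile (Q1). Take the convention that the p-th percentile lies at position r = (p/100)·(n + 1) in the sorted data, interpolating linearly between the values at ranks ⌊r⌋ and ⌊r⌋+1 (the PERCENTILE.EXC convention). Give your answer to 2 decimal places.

9.55

n = 9.
r = (25/100)·(9 + 1) = 2.5.
Rank 2 is 9.5 and rank 3 is 9.6.
Interpolate: 9.5 + 0.5·(9.6 − 9.5) = 9.5 + 0.5·0.1 = 9.55.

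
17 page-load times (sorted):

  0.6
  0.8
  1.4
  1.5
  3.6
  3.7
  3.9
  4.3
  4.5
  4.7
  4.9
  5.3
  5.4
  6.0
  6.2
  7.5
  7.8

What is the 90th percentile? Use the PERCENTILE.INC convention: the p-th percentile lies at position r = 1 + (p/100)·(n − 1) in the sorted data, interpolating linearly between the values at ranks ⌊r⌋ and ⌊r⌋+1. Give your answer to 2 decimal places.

n = 17.
r = 1 + (90/100)·(17 − 1) = 1 + 14.4 = 15.4.
Rank 15 is 6.2 and rank 16 is 7.5.
Interpolate: 6.2 + 0.4·(7.5 − 6.2) = 6.2 + 0.4·1.3 = 6.72.

6.72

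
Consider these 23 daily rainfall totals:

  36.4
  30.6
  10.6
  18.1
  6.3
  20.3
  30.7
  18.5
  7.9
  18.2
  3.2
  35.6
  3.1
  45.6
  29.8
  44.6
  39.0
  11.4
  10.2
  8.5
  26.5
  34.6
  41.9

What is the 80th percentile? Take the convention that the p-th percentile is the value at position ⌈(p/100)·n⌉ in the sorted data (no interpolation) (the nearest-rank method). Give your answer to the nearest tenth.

Sorted: 3.1, 3.2, 6.3, 7.9, 8.5, 10.2, 10.6, 11.4, 18.1, 18.2, 18.5, 20.3, 26.5, 29.8, 30.6, 30.7, 34.6, 35.6, 36.4, 39.0, 41.9, 44.6, 45.6.
n = 23.
Position = ⌈80/100 · 23⌉ = ⌈18.4⌉ = 19.
The value at rank 19 is 36.4.

36.4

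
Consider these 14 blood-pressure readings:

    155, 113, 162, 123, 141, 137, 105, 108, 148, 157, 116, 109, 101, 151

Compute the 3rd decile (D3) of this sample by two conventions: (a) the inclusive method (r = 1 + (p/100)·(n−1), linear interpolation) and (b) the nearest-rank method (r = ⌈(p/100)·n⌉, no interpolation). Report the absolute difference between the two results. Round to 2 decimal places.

0.40

Sorted: 101, 105, 108, 109, 113, 116, 123, 137, 141, 148, 151, 155, 157, 162.
n = 14.
(a) r = 4.9; between ranks 4 (109) and 5 (113): 112.6.
(b) the nearest-rank method: rank 5 → 113.
|112.6 − 113| = 0.4.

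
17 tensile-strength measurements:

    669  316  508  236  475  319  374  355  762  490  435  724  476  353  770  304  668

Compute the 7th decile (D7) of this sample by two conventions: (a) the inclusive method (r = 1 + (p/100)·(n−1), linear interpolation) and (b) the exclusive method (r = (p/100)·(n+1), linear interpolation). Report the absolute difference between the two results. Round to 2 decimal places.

Sorted: 236, 304, 316, 319, 353, 355, 374, 435, 475, 476, 490, 508, 668, 669, 724, 762, 770.
n = 17.
(a) r = 12.2; between ranks 12 (508) and 13 (668): 540.
(b) r = 12.6; between ranks 12 (508) and 13 (668): 604.
|540 − 604| = 64.

64.00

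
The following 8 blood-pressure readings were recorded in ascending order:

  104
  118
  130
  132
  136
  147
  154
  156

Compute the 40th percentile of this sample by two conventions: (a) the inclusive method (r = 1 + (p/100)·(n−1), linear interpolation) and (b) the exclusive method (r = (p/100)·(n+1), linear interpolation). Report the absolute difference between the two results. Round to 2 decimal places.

0.40

n = 8.
(a) r = 3.8; between ranks 3 (130) and 4 (132): 131.6.
(b) r = 3.6; between ranks 3 (130) and 4 (132): 131.2.
|131.6 − 131.2| = 0.4.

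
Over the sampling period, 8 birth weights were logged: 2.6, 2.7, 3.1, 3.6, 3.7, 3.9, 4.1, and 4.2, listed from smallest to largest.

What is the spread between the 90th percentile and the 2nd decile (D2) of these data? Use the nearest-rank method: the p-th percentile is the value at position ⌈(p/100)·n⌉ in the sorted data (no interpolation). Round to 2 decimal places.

n = 8.
P20: rank ⌈20/100·8⌉ = 2 → 2.7.
P90: rank ⌈90/100·8⌉ = 8 → 4.2.
Difference: 4.2 − 2.7 = 1.5.

1.50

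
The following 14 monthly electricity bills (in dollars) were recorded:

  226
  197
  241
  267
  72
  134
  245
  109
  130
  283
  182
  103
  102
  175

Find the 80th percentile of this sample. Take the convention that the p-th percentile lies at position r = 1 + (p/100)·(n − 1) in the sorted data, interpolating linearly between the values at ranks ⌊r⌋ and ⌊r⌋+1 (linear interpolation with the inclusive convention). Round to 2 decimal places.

Sorted: 72, 102, 103, 109, 130, 134, 175, 182, 197, 226, 241, 245, 267, 283.
n = 14.
r = 1 + (80/100)·(14 − 1) = 1 + 10.4 = 11.4.
Rank 11 is 241 and rank 12 is 245.
Interpolate: 241 + 0.4·(245 − 241) = 241 + 0.4·4 = 242.6.

242.60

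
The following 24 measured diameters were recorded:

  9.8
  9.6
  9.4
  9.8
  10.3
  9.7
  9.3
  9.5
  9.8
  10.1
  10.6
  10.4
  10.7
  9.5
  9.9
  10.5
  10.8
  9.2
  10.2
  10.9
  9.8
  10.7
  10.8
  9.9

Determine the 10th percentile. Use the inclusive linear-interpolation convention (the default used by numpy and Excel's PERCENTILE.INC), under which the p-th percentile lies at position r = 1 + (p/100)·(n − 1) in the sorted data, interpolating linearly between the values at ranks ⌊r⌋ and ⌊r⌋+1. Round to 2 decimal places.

9.43

Sorted: 9.2, 9.3, 9.4, 9.5, 9.5, 9.6, 9.7, 9.8, 9.8, 9.8, 9.8, 9.9, 9.9, 10.1, 10.2, 10.3, 10.4, 10.5, 10.6, 10.7, 10.7, 10.8, 10.8, 10.9.
n = 24.
r = 1 + (10/100)·(24 − 1) = 1 + 2.3 = 3.3.
Rank 3 is 9.4 and rank 4 is 9.5.
Interpolate: 9.4 + 0.3·(9.5 − 9.4) = 9.4 + 0.3·0.1 = 9.43.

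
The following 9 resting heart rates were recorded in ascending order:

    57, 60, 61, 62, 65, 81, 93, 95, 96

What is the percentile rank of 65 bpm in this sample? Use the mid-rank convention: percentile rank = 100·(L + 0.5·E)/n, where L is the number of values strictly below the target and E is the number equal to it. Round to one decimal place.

Count below 65: L = 4; count equal: E = 1; n = 9.
Percentile rank = 100·(4 + 0.5·1)/9 = 100·4.5/9 = 50.

50.0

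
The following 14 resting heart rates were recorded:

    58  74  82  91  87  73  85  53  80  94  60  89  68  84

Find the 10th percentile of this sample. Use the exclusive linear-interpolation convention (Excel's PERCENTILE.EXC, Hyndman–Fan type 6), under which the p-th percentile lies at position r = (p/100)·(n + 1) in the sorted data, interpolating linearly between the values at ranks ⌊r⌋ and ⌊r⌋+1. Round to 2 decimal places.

55.50

Sorted: 53, 58, 60, 68, 73, 74, 80, 82, 84, 85, 87, 89, 91, 94.
n = 14.
r = (10/100)·(14 + 1) = 1.5.
Rank 1 is 53 and rank 2 is 58.
Interpolate: 53 + 0.5·(58 − 53) = 53 + 0.5·5 = 55.5.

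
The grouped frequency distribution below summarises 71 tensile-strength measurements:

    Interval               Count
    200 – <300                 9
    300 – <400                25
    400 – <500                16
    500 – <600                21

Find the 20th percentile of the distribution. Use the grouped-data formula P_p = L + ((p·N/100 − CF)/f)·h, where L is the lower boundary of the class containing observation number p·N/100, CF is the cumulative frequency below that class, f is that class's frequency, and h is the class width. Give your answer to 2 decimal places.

320.80

N = 71; target position k = 20/100 · 71 = 14.2.
Cumulative frequencies: 9, 34, 50, 71.
Observation 14.2 falls in the class 300 – <400.
L = 300, CF = 9, f = 25, h = 100.
P20 = 300 + ((14.2 − 9)/25)·100 = 300 + 20.8 = 320.8.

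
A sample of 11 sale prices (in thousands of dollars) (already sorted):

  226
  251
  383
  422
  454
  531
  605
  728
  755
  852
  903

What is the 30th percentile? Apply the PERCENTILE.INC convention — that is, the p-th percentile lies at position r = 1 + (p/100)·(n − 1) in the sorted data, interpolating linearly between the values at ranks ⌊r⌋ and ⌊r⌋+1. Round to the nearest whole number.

n = 11.
r = 1 + (30/100)·(11 − 1) = 1 + 3 = 4.
r is an integer, so P30 is the value at rank 4: 422.

422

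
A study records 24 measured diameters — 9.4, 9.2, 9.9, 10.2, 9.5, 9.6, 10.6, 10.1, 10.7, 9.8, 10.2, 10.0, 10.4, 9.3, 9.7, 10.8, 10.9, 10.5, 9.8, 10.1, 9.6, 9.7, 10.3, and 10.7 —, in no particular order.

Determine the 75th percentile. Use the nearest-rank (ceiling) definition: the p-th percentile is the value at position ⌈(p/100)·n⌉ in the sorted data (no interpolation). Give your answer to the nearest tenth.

10.4

Sorted: 9.2, 9.3, 9.4, 9.5, 9.6, 9.6, 9.7, 9.7, 9.8, 9.8, 9.9, 10.0, 10.1, 10.1, 10.2, 10.2, 10.3, 10.4, 10.5, 10.6, 10.7, 10.7, 10.8, 10.9.
n = 24.
Position = ⌈75/100 · 24⌉ = ⌈18⌉ = 18.
The value at rank 18 is 10.4.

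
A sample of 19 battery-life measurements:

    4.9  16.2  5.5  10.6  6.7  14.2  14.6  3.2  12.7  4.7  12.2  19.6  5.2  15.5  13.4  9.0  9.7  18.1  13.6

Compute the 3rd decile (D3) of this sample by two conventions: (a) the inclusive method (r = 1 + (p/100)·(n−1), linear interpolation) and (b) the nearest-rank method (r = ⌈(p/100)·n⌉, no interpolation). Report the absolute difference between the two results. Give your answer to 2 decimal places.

0.92

Sorted: 3.2, 4.7, 4.9, 5.2, 5.5, 6.7, 9.0, 9.7, 10.6, 12.2, 12.7, 13.4, 13.6, 14.2, 14.6, 15.5, 16.2, 18.1, 19.6.
n = 19.
(a) r = 6.4; between ranks 6 (6.7) and 7 (9.0): 7.62.
(b) the nearest-rank method: rank 6 → 6.7.
|7.62 − 6.7| = 0.92.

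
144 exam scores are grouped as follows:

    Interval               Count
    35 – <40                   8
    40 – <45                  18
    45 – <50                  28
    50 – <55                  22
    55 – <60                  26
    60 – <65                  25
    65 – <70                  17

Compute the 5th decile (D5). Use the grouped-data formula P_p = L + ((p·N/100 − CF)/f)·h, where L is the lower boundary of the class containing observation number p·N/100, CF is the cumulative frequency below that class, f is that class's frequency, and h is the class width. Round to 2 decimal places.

54.09

N = 144; target position k = 50/100 · 144 = 72.
Cumulative frequencies: 8, 26, 54, 76, 102, 127, 144.
Observation 72 falls in the class 50 – <55.
L = 50, CF = 54, f = 22, h = 5.
P50 = 50 + ((72 − 54)/22)·5 = 50 + 4.09091 = 54.0909.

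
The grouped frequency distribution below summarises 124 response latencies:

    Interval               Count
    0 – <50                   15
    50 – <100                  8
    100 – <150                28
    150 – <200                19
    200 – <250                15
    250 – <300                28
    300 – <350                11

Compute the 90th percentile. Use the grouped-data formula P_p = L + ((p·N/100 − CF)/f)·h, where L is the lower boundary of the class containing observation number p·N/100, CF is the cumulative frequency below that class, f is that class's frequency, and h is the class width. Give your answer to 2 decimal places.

N = 124; target position k = 90/100 · 124 = 111.6.
Cumulative frequencies: 15, 23, 51, 70, 85, 113, 124.
Observation 111.6 falls in the class 250 – <300.
L = 250, CF = 85, f = 28, h = 50.
P90 = 250 + ((111.6 − 85)/28)·50 = 250 + 47.5 = 297.5.

297.50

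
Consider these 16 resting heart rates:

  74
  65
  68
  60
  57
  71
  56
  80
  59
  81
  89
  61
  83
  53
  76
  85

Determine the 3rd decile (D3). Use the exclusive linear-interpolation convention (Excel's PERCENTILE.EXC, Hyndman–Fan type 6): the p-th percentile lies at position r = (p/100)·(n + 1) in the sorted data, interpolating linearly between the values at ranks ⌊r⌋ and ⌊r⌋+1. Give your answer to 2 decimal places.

60.10

Sorted: 53, 56, 57, 59, 60, 61, 65, 68, 71, 74, 76, 80, 81, 83, 85, 89.
n = 16.
r = (30/100)·(16 + 1) = 5.1.
Rank 5 is 60 and rank 6 is 61.
Interpolate: 60 + 0.1·(61 − 60) = 60 + 0.1·1 = 60.1.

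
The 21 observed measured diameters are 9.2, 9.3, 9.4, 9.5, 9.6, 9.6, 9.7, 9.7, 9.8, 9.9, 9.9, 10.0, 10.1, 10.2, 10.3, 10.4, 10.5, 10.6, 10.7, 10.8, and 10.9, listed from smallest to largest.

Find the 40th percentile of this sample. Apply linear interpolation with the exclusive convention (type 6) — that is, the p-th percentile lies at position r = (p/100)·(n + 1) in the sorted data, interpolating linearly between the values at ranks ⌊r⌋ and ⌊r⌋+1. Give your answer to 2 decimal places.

9.78

n = 21.
r = (40/100)·(21 + 1) = 8.8.
Rank 8 is 9.7 and rank 9 is 9.8.
Interpolate: 9.7 + 0.8·(9.8 − 9.7) = 9.7 + 0.8·0.1 = 9.78.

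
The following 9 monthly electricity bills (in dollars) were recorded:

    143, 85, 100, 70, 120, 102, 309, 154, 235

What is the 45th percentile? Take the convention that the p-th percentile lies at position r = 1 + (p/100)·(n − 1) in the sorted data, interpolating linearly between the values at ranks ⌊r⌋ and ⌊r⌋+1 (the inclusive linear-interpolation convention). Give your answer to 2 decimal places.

Sorted: 70, 85, 100, 102, 120, 143, 154, 235, 309.
n = 9.
r = 1 + (45/100)·(9 − 1) = 1 + 3.6 = 4.6.
Rank 4 is 102 and rank 5 is 120.
Interpolate: 102 + 0.6·(120 − 102) = 102 + 0.6·18 = 112.8.

112.80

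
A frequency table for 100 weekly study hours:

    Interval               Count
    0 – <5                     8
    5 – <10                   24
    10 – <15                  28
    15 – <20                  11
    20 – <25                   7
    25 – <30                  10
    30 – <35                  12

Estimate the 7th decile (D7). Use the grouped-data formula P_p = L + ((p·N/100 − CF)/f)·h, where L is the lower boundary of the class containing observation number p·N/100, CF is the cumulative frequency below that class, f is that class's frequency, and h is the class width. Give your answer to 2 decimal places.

19.55

N = 100; target position k = 70/100 · 100 = 70.
Cumulative frequencies: 8, 32, 60, 71, 78, 88, 100.
Observation 70 falls in the class 15 – <20.
L = 15, CF = 60, f = 11, h = 5.
P70 = 15 + ((70 − 60)/11)·5 = 15 + 4.54545 = 19.5455.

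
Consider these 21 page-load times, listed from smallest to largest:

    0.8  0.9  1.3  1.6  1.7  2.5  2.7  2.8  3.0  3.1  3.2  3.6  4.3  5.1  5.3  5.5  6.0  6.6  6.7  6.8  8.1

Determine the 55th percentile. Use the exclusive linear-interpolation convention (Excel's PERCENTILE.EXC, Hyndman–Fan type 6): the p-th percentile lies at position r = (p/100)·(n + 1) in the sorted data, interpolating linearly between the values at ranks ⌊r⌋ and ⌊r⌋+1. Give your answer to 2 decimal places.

3.67

n = 21.
r = (55/100)·(21 + 1) = 12.1.
Rank 12 is 3.6 and rank 13 is 4.3.
Interpolate: 3.6 + 0.1·(4.3 − 3.6) = 3.6 + 0.1·0.7 = 3.67.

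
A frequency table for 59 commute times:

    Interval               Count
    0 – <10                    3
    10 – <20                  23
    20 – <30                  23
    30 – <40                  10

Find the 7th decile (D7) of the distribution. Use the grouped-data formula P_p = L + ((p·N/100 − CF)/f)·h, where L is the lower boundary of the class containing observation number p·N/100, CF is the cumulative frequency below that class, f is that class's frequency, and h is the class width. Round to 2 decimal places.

26.65

N = 59; target position k = 70/100 · 59 = 41.3.
Cumulative frequencies: 3, 26, 49, 59.
Observation 41.3 falls in the class 20 – <30.
L = 20, CF = 26, f = 23, h = 10.
P70 = 20 + ((41.3 − 26)/23)·10 = 20 + 6.65217 = 26.6522.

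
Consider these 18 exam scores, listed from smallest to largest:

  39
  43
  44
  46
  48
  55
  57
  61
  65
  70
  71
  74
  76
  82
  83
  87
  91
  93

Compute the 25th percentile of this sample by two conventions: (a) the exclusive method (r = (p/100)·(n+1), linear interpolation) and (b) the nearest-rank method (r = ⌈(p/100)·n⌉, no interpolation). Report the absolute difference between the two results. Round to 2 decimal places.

n = 18.
(a) r = 4.75; between ranks 4 (46) and 5 (48): 47.5.
(b) the nearest-rank method: rank 5 → 48.
|47.5 − 48| = 0.5.

0.50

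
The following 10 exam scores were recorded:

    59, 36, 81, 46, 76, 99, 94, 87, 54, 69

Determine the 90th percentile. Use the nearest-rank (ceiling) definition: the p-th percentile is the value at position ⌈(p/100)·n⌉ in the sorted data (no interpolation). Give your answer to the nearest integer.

94

Sorted: 36, 46, 54, 59, 69, 76, 81, 87, 94, 99.
n = 10.
Position = ⌈90/100 · 10⌉ = ⌈9⌉ = 9.
The value at rank 9 is 94.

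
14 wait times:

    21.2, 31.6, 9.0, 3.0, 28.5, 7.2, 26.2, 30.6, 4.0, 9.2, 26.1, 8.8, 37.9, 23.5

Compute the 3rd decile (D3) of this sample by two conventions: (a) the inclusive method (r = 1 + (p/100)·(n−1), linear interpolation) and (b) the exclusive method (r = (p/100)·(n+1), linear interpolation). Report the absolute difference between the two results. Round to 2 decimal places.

0.08

Sorted: 3.0, 4.0, 7.2, 8.8, 9.0, 9.2, 21.2, 23.5, 26.1, 26.2, 28.5, 30.6, 31.6, 37.9.
n = 14.
(a) r = 4.9; between ranks 4 (8.8) and 5 (9.0): 8.98.
(b) r = 4.5; between ranks 4 (8.8) and 5 (9.0): 8.9.
|8.98 − 8.9| = 0.08.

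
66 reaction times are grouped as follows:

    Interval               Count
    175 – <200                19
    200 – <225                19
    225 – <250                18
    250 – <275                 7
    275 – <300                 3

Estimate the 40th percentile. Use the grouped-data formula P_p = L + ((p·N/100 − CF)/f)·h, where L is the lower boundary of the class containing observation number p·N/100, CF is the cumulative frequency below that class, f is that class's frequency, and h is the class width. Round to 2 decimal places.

N = 66; target position k = 40/100 · 66 = 26.4.
Cumulative frequencies: 19, 38, 56, 63, 66.
Observation 26.4 falls in the class 200 – <225.
L = 200, CF = 19, f = 19, h = 25.
P40 = 200 + ((26.4 − 19)/19)·25 = 200 + 9.73684 = 209.737.

209.74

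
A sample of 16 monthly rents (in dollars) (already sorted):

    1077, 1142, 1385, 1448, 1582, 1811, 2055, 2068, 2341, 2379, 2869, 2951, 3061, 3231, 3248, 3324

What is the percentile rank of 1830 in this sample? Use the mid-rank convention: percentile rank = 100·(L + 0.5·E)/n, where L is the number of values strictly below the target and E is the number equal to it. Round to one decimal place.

Count below 1830: L = 6; count equal: E = 0; n = 16.
Percentile rank = 100·(6 + 0.5·0)/16 = 100·6/16 = 37.5.

37.5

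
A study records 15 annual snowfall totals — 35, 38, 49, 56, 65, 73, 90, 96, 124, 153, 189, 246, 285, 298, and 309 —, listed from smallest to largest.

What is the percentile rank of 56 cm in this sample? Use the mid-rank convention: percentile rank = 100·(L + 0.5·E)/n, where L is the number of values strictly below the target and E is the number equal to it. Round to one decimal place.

Count below 56: L = 3; count equal: E = 1; n = 15.
Percentile rank = 100·(3 + 0.5·1)/15 = 100·3.5/15 = 23.33.

23.3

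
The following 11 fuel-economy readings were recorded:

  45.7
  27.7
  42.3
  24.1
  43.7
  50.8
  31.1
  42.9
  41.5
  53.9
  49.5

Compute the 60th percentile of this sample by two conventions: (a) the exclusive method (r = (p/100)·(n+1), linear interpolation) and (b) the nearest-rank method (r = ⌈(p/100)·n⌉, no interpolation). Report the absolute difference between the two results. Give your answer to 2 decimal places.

Sorted: 24.1, 27.7, 31.1, 41.5, 42.3, 42.9, 43.7, 45.7, 49.5, 50.8, 53.9.
n = 11.
(a) r = 7.2; between ranks 7 (43.7) and 8 (45.7): 44.1.
(b) the nearest-rank method: rank 7 → 43.7.
|44.1 − 43.7| = 0.4.

0.40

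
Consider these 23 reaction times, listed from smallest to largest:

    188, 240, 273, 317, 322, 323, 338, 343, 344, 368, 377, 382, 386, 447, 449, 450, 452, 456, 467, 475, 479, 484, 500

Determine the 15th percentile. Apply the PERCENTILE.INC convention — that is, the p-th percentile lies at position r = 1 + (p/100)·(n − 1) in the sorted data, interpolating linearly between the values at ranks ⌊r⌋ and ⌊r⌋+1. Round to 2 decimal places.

n = 23.
r = 1 + (15/100)·(23 − 1) = 1 + 3.3 = 4.3.
Rank 4 is 317 and rank 5 is 322.
Interpolate: 317 + 0.3·(322 − 317) = 317 + 0.3·5 = 318.5.

318.50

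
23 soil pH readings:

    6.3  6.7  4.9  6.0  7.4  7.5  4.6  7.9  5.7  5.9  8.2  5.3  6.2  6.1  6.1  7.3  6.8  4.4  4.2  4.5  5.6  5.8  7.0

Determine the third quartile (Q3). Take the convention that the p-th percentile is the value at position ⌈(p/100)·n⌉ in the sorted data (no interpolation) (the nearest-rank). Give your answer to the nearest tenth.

Sorted: 4.2, 4.4, 4.5, 4.6, 4.9, 5.3, 5.6, 5.7, 5.8, 5.9, 6.0, 6.1, 6.1, 6.2, 6.3, 6.7, 6.8, 7.0, 7.3, 7.4, 7.5, 7.9, 8.2.
n = 23.
Position = ⌈75/100 · 23⌉ = ⌈17.25⌉ = 18.
The value at rank 18 is 7.0.

7.0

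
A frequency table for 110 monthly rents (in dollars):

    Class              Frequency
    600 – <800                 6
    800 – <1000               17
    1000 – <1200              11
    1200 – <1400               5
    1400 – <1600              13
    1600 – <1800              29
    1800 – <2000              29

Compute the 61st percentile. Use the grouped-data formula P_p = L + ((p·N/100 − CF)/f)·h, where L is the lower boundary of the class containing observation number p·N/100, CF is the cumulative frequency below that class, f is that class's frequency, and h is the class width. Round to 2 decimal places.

N = 110; target position k = 61/100 · 110 = 67.1.
Cumulative frequencies: 6, 23, 34, 39, 52, 81, 110.
Observation 67.1 falls in the class 1600 – <1800.
L = 1600, CF = 52, f = 29, h = 200.
P61 = 1600 + ((67.1 − 52)/29)·200 = 1600 + 104.138 = 1704.14.

1704.14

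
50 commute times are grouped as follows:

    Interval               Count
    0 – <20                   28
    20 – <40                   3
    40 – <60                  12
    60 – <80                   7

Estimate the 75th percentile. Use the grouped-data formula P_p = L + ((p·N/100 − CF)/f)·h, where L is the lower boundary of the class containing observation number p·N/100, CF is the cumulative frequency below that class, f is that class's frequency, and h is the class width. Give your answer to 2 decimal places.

N = 50; target position k = 75/100 · 50 = 37.5.
Cumulative frequencies: 28, 31, 43, 50.
Observation 37.5 falls in the class 40 – <60.
L = 40, CF = 31, f = 12, h = 20.
P75 = 40 + ((37.5 − 31)/12)·20 = 40 + 10.8333 = 50.8333.

50.83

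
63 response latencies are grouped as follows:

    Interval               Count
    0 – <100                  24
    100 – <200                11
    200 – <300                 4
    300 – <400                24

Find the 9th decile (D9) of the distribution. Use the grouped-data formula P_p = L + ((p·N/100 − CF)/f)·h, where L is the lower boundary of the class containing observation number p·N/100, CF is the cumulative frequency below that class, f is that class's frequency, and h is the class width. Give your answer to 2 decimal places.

373.75

N = 63; target position k = 90/100 · 63 = 56.7.
Cumulative frequencies: 24, 35, 39, 63.
Observation 56.7 falls in the class 300 – <400.
L = 300, CF = 39, f = 24, h = 100.
P90 = 300 + ((56.7 − 39)/24)·100 = 300 + 73.75 = 373.75.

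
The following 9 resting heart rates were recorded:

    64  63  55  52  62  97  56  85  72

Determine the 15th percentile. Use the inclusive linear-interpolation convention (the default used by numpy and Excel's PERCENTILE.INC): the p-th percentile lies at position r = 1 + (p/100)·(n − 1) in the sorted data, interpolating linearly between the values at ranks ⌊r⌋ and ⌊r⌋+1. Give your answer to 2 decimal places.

55.20

Sorted: 52, 55, 56, 62, 63, 64, 72, 85, 97.
n = 9.
r = 1 + (15/100)·(9 − 1) = 1 + 1.2 = 2.2.
Rank 2 is 55 and rank 3 is 56.
Interpolate: 55 + 0.2·(56 − 55) = 55 + 0.2·1 = 55.2.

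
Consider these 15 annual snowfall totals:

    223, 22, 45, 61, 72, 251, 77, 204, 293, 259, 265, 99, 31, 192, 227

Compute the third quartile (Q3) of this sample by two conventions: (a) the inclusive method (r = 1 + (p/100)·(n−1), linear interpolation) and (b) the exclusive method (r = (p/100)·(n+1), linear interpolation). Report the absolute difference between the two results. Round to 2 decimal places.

12.00

Sorted: 22, 31, 45, 61, 72, 77, 99, 192, 204, 223, 227, 251, 259, 265, 293.
n = 15.
(a) r = 11.5; between ranks 11 (227) and 12 (251): 239.
(b) r = 12 → value at rank 12 = 251.
|239 − 251| = 12.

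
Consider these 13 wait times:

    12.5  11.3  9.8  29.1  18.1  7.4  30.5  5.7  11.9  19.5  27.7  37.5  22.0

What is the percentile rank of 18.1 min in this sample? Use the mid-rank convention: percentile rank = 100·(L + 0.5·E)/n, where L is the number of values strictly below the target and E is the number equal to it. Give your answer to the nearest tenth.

50.0

Sorted: 5.7, 7.4, 9.8, 11.3, 11.9, 12.5, 18.1, 19.5, 22.0, 27.7, 29.1, 30.5, 37.5.
Count below 18.1: L = 6; count equal: E = 1; n = 13.
Percentile rank = 100·(6 + 0.5·1)/13 = 100·6.5/13 = 50.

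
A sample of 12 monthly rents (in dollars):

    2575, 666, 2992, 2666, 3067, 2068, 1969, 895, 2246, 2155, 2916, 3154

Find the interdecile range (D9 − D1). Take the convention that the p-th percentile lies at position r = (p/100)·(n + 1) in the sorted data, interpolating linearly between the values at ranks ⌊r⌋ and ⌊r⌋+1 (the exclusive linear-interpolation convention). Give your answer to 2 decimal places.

Sorted: 666, 895, 1969, 2068, 2155, 2246, 2575, 2666, 2916, 2992, 3067, 3154.
n = 12.
P10: r = 1.3; ranks 1–2 are 666, 895; interpolating gives 734.7.
P90: r = 11.7; ranks 11–12 are 3067, 3154; interpolating gives 3127.9.
Difference: 3127.9 − 734.7 = 2393.2.

2393.20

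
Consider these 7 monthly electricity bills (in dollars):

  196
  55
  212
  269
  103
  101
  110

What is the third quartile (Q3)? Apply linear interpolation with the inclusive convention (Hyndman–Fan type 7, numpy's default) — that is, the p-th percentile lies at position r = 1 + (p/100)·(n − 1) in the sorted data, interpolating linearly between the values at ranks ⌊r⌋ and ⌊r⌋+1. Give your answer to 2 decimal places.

Sorted: 55, 101, 103, 110, 196, 212, 269.
n = 7.
r = 1 + (75/100)·(7 − 1) = 1 + 4.5 = 5.5.
Rank 5 is 196 and rank 6 is 212.
Interpolate: 196 + 0.5·(212 − 196) = 196 + 0.5·16 = 204.

204.00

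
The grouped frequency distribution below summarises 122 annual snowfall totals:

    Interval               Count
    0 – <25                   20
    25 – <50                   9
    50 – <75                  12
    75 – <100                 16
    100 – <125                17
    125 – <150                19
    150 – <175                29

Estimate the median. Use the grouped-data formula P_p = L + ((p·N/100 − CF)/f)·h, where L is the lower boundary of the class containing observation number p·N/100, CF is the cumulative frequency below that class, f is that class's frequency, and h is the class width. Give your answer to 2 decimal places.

N = 122; target position k = 50/100 · 122 = 61.
Cumulative frequencies: 20, 29, 41, 57, 74, 93, 122.
Observation 61 falls in the class 100 – <125.
L = 100, CF = 57, f = 17, h = 25.
P50 = 100 + ((61 − 57)/17)·25 = 100 + 5.88235 = 105.882.

105.88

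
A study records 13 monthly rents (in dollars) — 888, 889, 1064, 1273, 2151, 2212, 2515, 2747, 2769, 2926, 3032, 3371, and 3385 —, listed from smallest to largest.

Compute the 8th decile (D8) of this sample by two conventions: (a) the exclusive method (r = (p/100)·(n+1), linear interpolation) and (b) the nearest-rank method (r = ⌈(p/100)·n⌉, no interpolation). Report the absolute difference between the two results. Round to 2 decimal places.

67.80

n = 13.
(a) r = 11.2; between ranks 11 (3032) and 12 (3371): 3099.8.
(b) the nearest-rank method: rank 11 → 3032.
|3099.8 − 3032| = 67.8.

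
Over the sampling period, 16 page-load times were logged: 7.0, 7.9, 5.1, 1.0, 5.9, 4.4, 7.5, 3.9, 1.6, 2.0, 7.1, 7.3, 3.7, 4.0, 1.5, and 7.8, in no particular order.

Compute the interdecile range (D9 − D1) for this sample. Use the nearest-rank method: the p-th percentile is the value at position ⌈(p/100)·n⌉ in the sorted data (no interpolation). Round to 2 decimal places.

Sorted: 1.0, 1.5, 1.6, 2.0, 3.7, 3.9, 4.0, 4.4, 5.1, 5.9, 7.0, 7.1, 7.3, 7.5, 7.8, 7.9.
n = 16.
P10: rank ⌈10/100·16⌉ = 2 → 1.5.
P90: rank ⌈90/100·16⌉ = 15 → 7.8.
Difference: 7.8 − 1.5 = 6.3.

6.30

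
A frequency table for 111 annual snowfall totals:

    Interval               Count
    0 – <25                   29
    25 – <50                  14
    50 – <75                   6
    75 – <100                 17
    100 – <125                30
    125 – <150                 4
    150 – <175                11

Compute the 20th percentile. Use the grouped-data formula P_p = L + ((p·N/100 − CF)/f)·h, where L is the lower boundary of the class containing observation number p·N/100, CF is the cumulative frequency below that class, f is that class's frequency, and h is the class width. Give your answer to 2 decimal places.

19.14

N = 111; target position k = 20/100 · 111 = 22.2.
Cumulative frequencies: 29, 43, 49, 66, 96, 100, 111.
Observation 22.2 falls in the class 0 – <25.
L = 0, CF = 0, f = 29, h = 25.
P20 = 0 + ((22.2 − 0)/29)·25 = 0 + 19.1379 = 19.1379.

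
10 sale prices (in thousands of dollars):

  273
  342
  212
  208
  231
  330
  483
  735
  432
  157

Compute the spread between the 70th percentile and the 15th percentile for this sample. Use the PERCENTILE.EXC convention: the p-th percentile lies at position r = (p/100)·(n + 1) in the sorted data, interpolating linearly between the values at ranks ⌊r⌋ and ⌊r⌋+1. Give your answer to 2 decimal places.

Sorted: 157, 208, 212, 231, 273, 330, 342, 432, 483, 735.
n = 10.
P15: r = 1.65; ranks 1–2 are 157, 208; interpolating gives 190.15.
P70: r = 7.7; ranks 7–8 are 342, 432; interpolating gives 405.
Difference: 405 − 190.15 = 214.85.

214.85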